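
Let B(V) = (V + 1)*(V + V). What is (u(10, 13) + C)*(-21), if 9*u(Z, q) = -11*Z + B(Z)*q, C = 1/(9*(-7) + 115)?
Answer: -1001063/156 ≈ -6417.1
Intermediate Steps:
B(V) = 2*V*(1 + V) (B(V) = (1 + V)*(2*V) = 2*V*(1 + V))
C = 1/52 (C = 1/(-63 + 115) = 1/52 ≈ 0.019231)
u(Z, q) = -11*Z/9 + 2*Z*q*(1 + Z)/9 (u(Z, q) = (-11*Z + (2*Z*(1 + Z))*q)/9 = (-11*Z + 2*Z*q*(1 + Z))/9 = -11*Z/9 + 2*Z*q*(1 + Z)/9)
(u(10, 13) + C)*(-21) = ((⅑)*10*(-11 + 2*13*(1 + 10)) + 1/52)*(-21) = ((⅑)*10*(-11 + 2*13*11) + 1/52)*(-21) = ((⅑)*10*(-11 + 286) + 1/52)*(-21) = ((⅑)*10*275 + 1/52)*(-21) = (2750/9 + 1/52)*(-21) = (143009/468)*(-21) = -1001063/156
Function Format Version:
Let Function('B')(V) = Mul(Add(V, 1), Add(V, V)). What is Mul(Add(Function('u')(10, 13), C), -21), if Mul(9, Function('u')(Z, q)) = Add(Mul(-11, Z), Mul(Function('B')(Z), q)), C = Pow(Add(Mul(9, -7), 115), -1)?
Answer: Rational(-1001063, 156) ≈ -6417.1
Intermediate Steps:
Function('B')(V) = Mul(2, V, Add(1, V)) (Function('B')(V) = Mul(Add(1, V), Mul(2, V)) = Mul(2, V, Add(1, V)))
C = Rational(1, 52) (C = Pow(Add(-63, 115), -1) = Pow(52, -1) = Rational(1, 52) ≈ 0.019231)
Function('u')(Z, q) = Add(Mul(Rational(-11, 9), Z), Mul(Rational(2, 9), Z, q, Add(1, Z))) (Function('u')(Z, q) = Mul(Rational(1, 9), Add(Mul(-11, Z), Mul(Mul(2, Z, Add(1, Z)), q))) = Mul(Rational(1, 9), Add(Mul(-11, Z), Mul(2, Z, q, Add(1, Z)))) = Add(Mul(Rational(-11, 9), Z), Mul(Rational(2, 9), Z, q, Add(1, Z))))
Mul(Add(Function('u')(10, 13), C), -21) = Mul(Add(Mul(Rational(1, 9), 10, Add(-11, Mul(2, 13, Add(1, 10)))), Rational(1, 52)), -21) = Mul(Add(Mul(Rational(1, 9), 10, Add(-11, Mul(2, 13, 11))), Rational(1, 52)), -21) = Mul(Add(Mul(Rational(1, 9), 10, Add(-11, 286)), Rational(1, 52)), -21) = Mul(Add(Mul(Rational(1, 9), 10, 275), Rational(1, 52)), -21) = Mul(Add(Rational(2750, 9), Rational(1, 52)), -21) = Mul(Rational(143009, 468), -21) = Rational(-1001063, 156)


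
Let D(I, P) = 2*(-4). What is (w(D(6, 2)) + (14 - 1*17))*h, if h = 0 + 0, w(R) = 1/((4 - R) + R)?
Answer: 0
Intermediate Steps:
D(I, P) = -8
w(R) = 1/4
h = 0
(w(D(6, 2)) + (14 - 1*17))*h = (1/4 + (14 - 1*17))*0 = (1/4 + (14 - 17))*0 = (1/4 - 3)*0 = -11/4*0 = 0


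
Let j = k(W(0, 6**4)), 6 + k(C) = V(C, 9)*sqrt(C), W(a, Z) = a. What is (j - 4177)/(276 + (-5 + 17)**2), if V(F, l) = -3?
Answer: -4183/420 ≈ -9.9595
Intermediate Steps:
k(C) = -6 - 3*sqrt(C)
j = -6 (j = -6 - 3*sqrt(0) = -6 - 3*0 = -6 + 0 = -6)
(j - 4177)/(276 + (-5 + 17)**2) = (-6 - 4177)/(276 + (-5 + 17)**2) = -4183/(276 + 12**2) = -4183/(276 + 144) = -4183/420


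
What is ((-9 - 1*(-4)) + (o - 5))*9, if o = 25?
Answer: 135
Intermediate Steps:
((-9 - 1*(-4)) + (o - 5))*9 = ((-9 - 1*(-4)) + (25 - 5))*9 = ((-9 + 4) + 20)*9 = (-5 + 20)*9 = 15*9 = 135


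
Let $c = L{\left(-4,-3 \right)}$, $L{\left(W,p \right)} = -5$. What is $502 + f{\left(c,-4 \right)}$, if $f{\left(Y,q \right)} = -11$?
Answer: $491$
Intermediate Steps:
$c = -5$
$502 + f{\left(c,-4 \right)} = 502 - 11 = 491$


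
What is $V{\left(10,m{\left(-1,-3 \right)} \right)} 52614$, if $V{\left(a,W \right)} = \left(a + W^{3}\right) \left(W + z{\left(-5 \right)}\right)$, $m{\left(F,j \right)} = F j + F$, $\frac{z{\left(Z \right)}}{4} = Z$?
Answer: $-17046936$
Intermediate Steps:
$z{\left(Z \right)} = 4 Z$
$m{\left(F,j \right)} = F + F j$
$V{\left(a,W \right)} = \left(-20 + W\right) \left(a + W^{3}\right)$ ($V{\left(a,W \right)} = \left(a + W^{3}\right) \left(W + 4 \left(-5\right)\right) = \left(a + W^{3}\right) \left(W - 20\right) = \left(a + W^{3}\right) \left(-20 + W\right) = \left(-20 + W\right) \left(a + W^{3}\right)$)
$V{\left(10,m{\left(-1,-3 \right)} \right)} 52614 = \left(\left(- (1 - 3)\right)^{4} - 200 - 20 \left(- (1 - 3)\right)^{3} + - (1 - 3) 10\right) 52614 = \left(\left(\left(-1\right) \left(-2\right)\right)^{4} - 200 - 20 \left(\left(-1\right) \left(-2\right)\right)^{3} + \left(-1\right) \left(-2\right) 10\right) 52614 = \left(2^{4} - 200 - 20 \cdot 2^{3} + 2 \cdot 10\right) 52614 = \left(16 - 200 - 160 + 20\right) 52614 = \left(-324\right) 52614 = -17046936$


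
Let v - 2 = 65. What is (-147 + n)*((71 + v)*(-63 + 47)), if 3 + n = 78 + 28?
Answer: 97152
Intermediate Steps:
n = 103 (n = -3 + (78 + 28) = -3 + 106 = 103)
v = 67 (v = 2 + 65 = 67)
(-147 + n)*((71 + v)*(-63 + 47)) = (-147 + 103)*((71 + 67)*(-63 + 47)) = -6072*(-16) = -44*(-2208) = 97152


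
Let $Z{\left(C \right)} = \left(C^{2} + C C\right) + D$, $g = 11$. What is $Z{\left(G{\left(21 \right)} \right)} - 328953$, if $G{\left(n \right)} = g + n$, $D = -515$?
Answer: $-327420$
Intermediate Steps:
$G{\left(n \right)} = 11 + n$
$Z{\left(C \right)} = -515 + 2 C^{2}$ ($Z{\left(C \right)} = \left(C^{2} + C C\right) - 515 = \left(C^{2} + C^{2}\right) - 515 = 2 C^{2} - 515 = -515 + 2 C^{2}$)
$Z{\left(G{\left(21 \right)} \right)} - 328953 = \left(-515 + 2 \left(11 + 21\right)^{2}\right) - 328953 = \left(-515 + 2 \cdot 32^{2}\right) - 328953 = \left(-515 + 2 \cdot 1024\right) - 328953 = \left(-515 + 2048\right) - 328953 = 1533 - 328953 = -327420$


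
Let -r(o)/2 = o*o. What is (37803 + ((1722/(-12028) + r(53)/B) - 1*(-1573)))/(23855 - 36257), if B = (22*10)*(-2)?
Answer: -26057150993/8204419080 ≈ -3.1760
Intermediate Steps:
r(o) = -2*o² (r(o) = -2*o*o = -2*o²)
B = -440 (B = 220*(-2) = -440)
(37803 + ((1722/(-12028) + r(53)/B) - 1*(-1573)))/(23855 - 36257) = (37803 + ((1722/(-12028) - 2*53²/(-440)) - 1*(-1573)))/(23855 - 36257) = (37803 + ((1722*(-1/12028) - 2*2809*(-1/440)) + 1573))/(-12402) = (37803 + ((-861/6014 - 5618*(-1/440)) + 1573))*(-1/12402) = (37803 + ((-861/6014 + 2809/220) + 1573))*(-1/12402) = (37803 + (8351953/661540 + 1573))*(-1/12402) = (37803 + 1048954373/661540)*(-1/12402) = (26057150993/661540)*(-1/12402) = -26057150993/8204419080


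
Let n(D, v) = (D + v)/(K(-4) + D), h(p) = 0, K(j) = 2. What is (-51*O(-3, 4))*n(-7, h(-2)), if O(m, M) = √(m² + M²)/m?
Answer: 119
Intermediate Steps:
O(m, M) = √(M² + m²)/m
n(D, v) = (D + v)/(2 + D)
(-51*O(-3, 4))*n(-7, h(-2)) = (-51*√(4² + (-3)²)/(-3))*((-7 + 0)/(2 - 7)) = (-(-17)*√(16 + 9))*(-7/(-5)) = (-(-17)*√25)*(-⅕*(-7)) = -(-17)*5*(7/5) = -51*(-5/3)*(7/5) = 85*(7/5) = 119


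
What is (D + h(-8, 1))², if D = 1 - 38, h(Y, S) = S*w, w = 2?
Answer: 1225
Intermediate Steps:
h(Y, S) = 2*S (h(Y, S) = S*2 = 2*S)
D = -37
(D + h(-8, 1))² = (-37 + 2*1)² = (-37 + 2)² = (-35)² = 1225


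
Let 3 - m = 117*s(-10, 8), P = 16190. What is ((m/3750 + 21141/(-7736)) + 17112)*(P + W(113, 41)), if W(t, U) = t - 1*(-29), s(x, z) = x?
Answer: 337765437050829/1208750 ≈ 2.7943e+8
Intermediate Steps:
W(t, U) = 29 + t (W(t, U) = t + 29 = 29 + t)
m = 1173 (m = 3 - 117*(-10) = 3 - 1*(-1170) = 3 + 1170 = 1173)
((m/3750 + 21141/(-7736)) + 17112)*(P + W(113, 41)) = ((1173/3750 + 21141/(-7736)) + 17112)*(16190 + (29 + 113)) = ((1173*(1/3750) + 21141*(-1/7736)) + 17112)*(16190 + 142) = ((391/1250 - 21141/7736) + 17112)*16332 = (-11700737/4835000 + 17112)*16332 = (82724819263/4835000)*16332 = 337765437050829/1208750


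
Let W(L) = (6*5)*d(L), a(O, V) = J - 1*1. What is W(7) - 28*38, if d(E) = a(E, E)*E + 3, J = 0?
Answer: -1184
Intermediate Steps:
a(O, V) = -1 (a(O, V) = 0 - 1*1 = 0 - 1 = -1)
d(E) = 3 - E (d(E) = -E + 3 = 3 - E)
W(L) = 90 - 30*L (W(L) = (6*5)*(3 - L) = 30*(3 - L) = 90 - 30*L)
W(7) - 28*38 = (90 - 30*7) - 28*38 = (90 - 210) - 1064 = -120 - 1064 = -1184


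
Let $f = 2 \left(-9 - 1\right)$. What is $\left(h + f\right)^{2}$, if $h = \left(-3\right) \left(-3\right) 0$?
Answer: $400$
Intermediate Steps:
$h = 0$ ($h = 9 \cdot 0 = 0$)
$f = -20$ ($f = 2 \left(-10\right) = -20$)
$\left(h + f\right)^{2} = \left(0 - 20\right)^{2} = \left(-20\right)^{2} = 400$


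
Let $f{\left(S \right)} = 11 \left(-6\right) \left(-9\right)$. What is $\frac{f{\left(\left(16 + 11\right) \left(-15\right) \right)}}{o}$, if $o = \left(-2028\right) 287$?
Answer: $- \frac{99}{97006} \approx -0.0010206$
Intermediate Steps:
$f{\left(S \right)} = 594$ ($f{\left(S \right)} = \left(-66\right) \left(-9\right) = 594$)
$o = -582036$
$\frac{f{\left(\left(16 + 11\right) \left(-15\right) \right)}}{o} = \frac{594}{-582036} = 594 \left(- \frac{1}{582036}\right) = - \frac{99}{97006}$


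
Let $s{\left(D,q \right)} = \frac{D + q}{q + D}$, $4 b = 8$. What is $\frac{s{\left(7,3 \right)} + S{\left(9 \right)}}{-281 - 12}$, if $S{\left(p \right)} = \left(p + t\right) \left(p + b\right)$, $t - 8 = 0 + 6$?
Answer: $- \frac{254}{293} \approx -0.86689$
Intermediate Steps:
$b = 2$ ($b = \frac{1}{4} \cdot 8 = 2$)
$t = 14$ ($t = 8 + \left(0 + 6\right) = 8 + 6 = 14$)
$s{\left(D,q \right)} = 1$ ($s{\left(D,q \right)} = \frac{D + q}{D + q} = 1$)
$S{\left(p \right)} = \left(2 + p\right) \left(14 + p\right)$ ($S{\left(p \right)} = \left(p + 14\right) \left(p + 2\right) = \left(14 + p\right) \left(2 + p\right) = \left(2 + p\right) \left(14 + p\right)$)
$\frac{s{\left(7,3 \right)} + S{\left(9 \right)}}{-281 - 12} = \frac{1 + \left(28 + 9^{2} + 16 \cdot 9\right)}{-281 - 12} = \frac{1 + \left(28 + 81 + 144\right)}{-293} = \left(1 + 253\right) \left(- \frac{1}{293}\right) = 254 \left(- \frac{1}{293}\right) = - \frac{254}{293}$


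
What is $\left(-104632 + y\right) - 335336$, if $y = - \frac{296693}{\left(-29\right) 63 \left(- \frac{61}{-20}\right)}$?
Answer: $- \frac{49027179836}{111447} \approx -4.3992 \cdot 10^{5}$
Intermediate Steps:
$y = \frac{5933860}{111447}$ ($y = - \frac{296693}{\left(-1827\right) \left(\left(-61\right) \left(- \frac{1}{20}\right)\right)} = - \frac{296693}{\left(-1827\right) \frac{61}{20}} = - \frac{296693}{- \frac{111447}{20}} = \left(-296693\right) \left(- \frac{20}{111447}\right) = \frac{5933860}{111447} \approx 53.244$)
$\left(-104632 + y\right) - 335336 = \left(-104632 + \frac{5933860}{111447}\right) - 335336 = - \frac{11654988644}{111447} - 335336 = - \frac{49027179836}{111447}$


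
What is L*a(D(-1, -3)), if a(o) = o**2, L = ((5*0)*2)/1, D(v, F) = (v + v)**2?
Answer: 0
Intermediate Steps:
D(v, F) = 4*v**2 (D(v, F) = (2*v)**2 = 4*v**2)
L = 0 (L = (0*2)*1 = 0*1 = 0)
L*a(D(-1, -3)) = 0*(4*(-1)**2)**2 = 0*(4*1)**2 = 0*4**2 = 0*16 = 0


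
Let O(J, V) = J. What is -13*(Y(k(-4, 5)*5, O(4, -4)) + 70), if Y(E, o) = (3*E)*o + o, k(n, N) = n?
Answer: 2158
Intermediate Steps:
Y(E, o) = o + 3*E*o (Y(E, o) = 3*E*o + o = o + 3*E*o)
-13*(Y(k(-4, 5)*5, O(4, -4)) + 70) = -13*(4*(1 + 3*(-4*5)) + 70) = -13*(4*(1 + 3*(-20)) + 70) = -13*(4*(1 - 60) + 70) = -13*(4*(-59) + 70) = -13*(-236 + 70) = -13*(-166) = 2158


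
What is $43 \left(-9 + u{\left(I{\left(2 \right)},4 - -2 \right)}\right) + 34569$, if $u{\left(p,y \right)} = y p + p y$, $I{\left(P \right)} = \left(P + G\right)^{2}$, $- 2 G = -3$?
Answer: $40503$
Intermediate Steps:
$G = \frac{3}{2}$ ($G = \left(- \frac{1}{2}\right) \left(-3\right) = \frac{3}{2} \approx 1.5$)
$I{\left(P \right)} = \left(\frac{3}{2} + P\right)^{2}$ ($I{\left(P \right)} = \left(P + \frac{3}{2}\right)^{2} = \left(\frac{3}{2} + P\right)^{2}$)
$u{\left(p,y \right)} = 2 p y$ ($u{\left(p,y \right)} = p y + p y = 2 p y$)
$43 \left(-9 + u{\left(I{\left(2 \right)},4 - -2 \right)}\right) + 34569 = 43 \left(-9 + 2 \frac{\left(3 + 2 \cdot 2\right)^{2}}{4} \left(4 - -2\right)\right) + 34569 = 43 \left(-9 + 2 \frac{\left(3 + 4\right)^{2}}{4} \left(4 + 2\right)\right) + 34569 = 43 \left(-9 + 2 \frac{7^{2}}{4} \cdot 6\right) + 34569 = 43 \left(-9 + 2 \cdot \frac{1}{4} \cdot 49 \cdot 6\right) + 34569 = 43 \left(-9 + 2 \cdot \frac{49}{4} \cdot 6\right) + 34569 = 43 \left(-9 + 147\right) + 34569 = 43 \cdot 138 + 34569 = 5934 + 34569 = 40503$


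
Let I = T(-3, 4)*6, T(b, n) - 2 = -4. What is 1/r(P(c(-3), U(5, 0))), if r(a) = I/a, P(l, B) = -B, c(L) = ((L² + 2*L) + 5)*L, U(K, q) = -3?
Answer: -¼ ≈ -0.25000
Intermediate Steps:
T(b, n) = -2 (T(b, n) = 2 - 4 = -2)
I = -12 (I = -2*6 = -12)
c(L) = L*(5 + L² + 2*L) (c(L) = (5 + L² + 2*L)*L = L*(5 + L² + 2*L))
r(a) = -12/a
1/r(P(c(-3), U(5, 0))) = 1/(-12/((-1*(-3)))) = 1/(-12/3) = 1/(-12*⅓) = 1/(-4) = -¼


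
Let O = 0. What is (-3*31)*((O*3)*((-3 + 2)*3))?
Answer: 0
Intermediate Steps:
(-3*31)*((O*3)*((-3 + 2)*3)) = (-3*31)*((0*3)*((-3 + 2)*3)) = -0*(-1*3) = -0*(-3) = -93*0 = 0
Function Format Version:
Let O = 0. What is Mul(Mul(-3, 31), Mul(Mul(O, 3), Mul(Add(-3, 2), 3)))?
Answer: 0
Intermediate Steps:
Mul(Mul(-3, 31), Mul(Mul(O, 3), Mul(Add(-3, 2), 3))) = Mul(Mul(-3, 31), Mul(Mul(0, 3), Mul(Add(-3, 2), 3))) = Mul(-93, Mul(0, Mul(-1, 3))) = Mul(-93, Mul(0, -3)) = Mul(-93, 0) = 0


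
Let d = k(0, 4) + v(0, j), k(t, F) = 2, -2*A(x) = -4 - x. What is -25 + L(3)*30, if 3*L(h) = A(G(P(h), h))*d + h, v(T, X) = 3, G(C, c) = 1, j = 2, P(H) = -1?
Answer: 130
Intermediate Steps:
A(x) = 2 + x/2 (A(x) = -(-4 - x)/2 = 2 + x/2)
d = 5 (d = 2 + 3 = 5)
L(h) = 25/6 + h/3 (L(h) = ((2 + (½)*1)*5 + h)/3 = ((2 + ½)*5 + h)/3 = ((5/2)*5 + h)/3 = (25/2 + h)/3 = 25/6 + h/3)
-25 + L(3)*30 = -25 + (25/6 + (⅓)*3)*30 = -25 + (25/6 + 1)*30 = -25 + (31/6)*30 = -25 + 155 = 130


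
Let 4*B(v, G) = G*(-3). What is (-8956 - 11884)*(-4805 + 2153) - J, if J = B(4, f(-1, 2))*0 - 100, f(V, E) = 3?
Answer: 55267780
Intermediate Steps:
B(v, G) = -3*G/4 (B(v, G) = (G*(-3))/4 = (-3*G)/4 = -3*G/4)
J = -100 (J = -3/4*3*0 - 100 = -9/4*0 - 100 = 0 - 100 = -100)
(-8956 - 11884)*(-4805 + 2153) - J = (-8956 - 11884)*(-4805 + 2153) - 1*(-100) = -20840*(-2652) + 100 = 55267680 + 100 = 55267780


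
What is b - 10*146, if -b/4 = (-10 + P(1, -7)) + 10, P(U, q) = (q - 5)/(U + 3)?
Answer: -1448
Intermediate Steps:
P(U, q) = (-5 + q)/(3 + U)
b = 12 (b = -4*((-10 + (-5 - 7)/(3 + 1)) + 10) = -4*((-10 - 12/4) + 10) = -4*((-10 + (1/4)*(-12)) + 10) = -4*((-10 - 3) + 10) = -4*(-13 + 10) = -4*(-3) = 12)
b - 10*146 = 12 - 10*146 = 12 - 1460 = -1448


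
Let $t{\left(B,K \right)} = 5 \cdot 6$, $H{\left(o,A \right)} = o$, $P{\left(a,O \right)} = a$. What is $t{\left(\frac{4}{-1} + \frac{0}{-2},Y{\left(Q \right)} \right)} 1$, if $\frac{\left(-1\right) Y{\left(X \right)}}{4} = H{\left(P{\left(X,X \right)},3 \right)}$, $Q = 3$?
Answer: $30$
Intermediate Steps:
$Y{\left(X \right)} = - 4 X$
$t{\left(B,K \right)} = 30$
$t{\left(\frac{4}{-1} + \frac{0}{-2},Y{\left(Q \right)} \right)} 1 = 30 \cdot 1 = 30$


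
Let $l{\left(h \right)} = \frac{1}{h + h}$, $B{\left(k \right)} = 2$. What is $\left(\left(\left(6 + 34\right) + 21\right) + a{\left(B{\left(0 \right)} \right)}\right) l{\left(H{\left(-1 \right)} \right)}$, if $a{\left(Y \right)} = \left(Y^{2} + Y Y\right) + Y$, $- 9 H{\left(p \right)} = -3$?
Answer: $\frac{213}{2} \approx 106.5$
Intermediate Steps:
$H{\left(p \right)} = \frac{1}{3}$ ($H{\left(p \right)} = \left(- \frac{1}{9}\right) \left(-3\right) = \frac{1}{3}$)
$l{\left(h \right)} = \frac{1}{2 h}$
$a{\left(Y \right)} = Y + 2 Y^{2}$ ($a{\left(Y \right)} = \left(Y^{2} + Y^{2}\right) + Y = 2 Y^{2} + Y = Y + 2 Y^{2}$)
$\left(\left(\left(6 + 34\right) + 21\right) + a{\left(B{\left(0 \right)} \right)}\right) l{\left(H{\left(-1 \right)} \right)} = \left(\left(\left(6 + 34\right) + 21\right) + 2 \left(1 + 2 \cdot 2\right)\right) \frac{\frac{1}{\frac{1}{3}}}{2} = \left(\left(40 + 21\right) + 2 \left(1 + 4\right)\right) \frac{1}{2} \cdot 3 = \left(61 + 2 \cdot 5\right) \frac{3}{2} = \left(61 + 10\right) \frac{3}{2} = 71 \cdot \frac{3}{2} = \frac{213}{2}$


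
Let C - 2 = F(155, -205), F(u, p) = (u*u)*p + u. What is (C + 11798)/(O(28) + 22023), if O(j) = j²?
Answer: -4913170/22807 ≈ -215.42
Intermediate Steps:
F(u, p) = u + p*u² (F(u, p) = u²*p + u = p*u² + u = u + p*u²)
C = -4924968 (C = 2 + 155*(1 - 205*155) = 2 + 155*(1 - 31775) = 2 + 155*(-31774) = 2 - 4924970 = -4924968)
(C + 11798)/(O(28) + 22023) = (-4924968 + 11798)/(28² + 22023) = -4913170/(784 + 22023) = -4913170/22807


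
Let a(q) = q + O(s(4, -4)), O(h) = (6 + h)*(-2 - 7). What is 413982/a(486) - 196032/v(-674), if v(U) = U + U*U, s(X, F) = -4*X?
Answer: 5213059687/7257632 ≈ 718.29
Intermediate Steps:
O(h) = -54 - 9*h (O(h) = (6 + h)*(-9) = -54 - 9*h)
a(q) = 90 + q (a(q) = q + (-54 - (-36)*4) = q + (-54 - 9*(-16)) = q + (-54 + 144) = q + 90 = 90 + q)
v(U) = U + U²
413982/a(486) - 196032/v(-674) = 413982/(90 + 486) - 196032*(-1/(674*(1 - 674))) = 413982/576 - 196032/((-674*(-673))) = 413982*(1/576) - 196032/453602 = 22999/32 - 196032*1/453602 = 22999/32 - 98016/226801 = 5213059687/7257632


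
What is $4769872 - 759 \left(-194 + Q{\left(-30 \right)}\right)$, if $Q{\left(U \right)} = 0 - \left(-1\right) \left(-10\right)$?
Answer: $4924708$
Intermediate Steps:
$Q{\left(U \right)} = -10$ ($Q{\left(U \right)} = 0 - 10 = -10$)
$4769872 - 759 \left(-194 + Q{\left(-30 \right)}\right) = 4769872 - 759 \left(-194 - 10\right) = 4769872 - -154836 = 4769872 + 154836 = 4924708$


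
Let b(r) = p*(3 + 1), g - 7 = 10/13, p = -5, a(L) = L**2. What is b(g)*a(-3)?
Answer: -180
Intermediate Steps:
g = 101/13 (g = 7 + 10/13 = 101/13 ≈ 7.7692)
b(r) = -20 (b(r) = -5*(3 + 1) = -5*4 = -20)
b(g)*a(-3) = -20*(-3)**2 = -20*9 = -180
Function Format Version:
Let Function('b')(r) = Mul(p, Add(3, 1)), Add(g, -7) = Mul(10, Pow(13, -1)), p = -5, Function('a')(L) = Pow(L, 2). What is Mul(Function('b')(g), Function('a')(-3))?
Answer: -180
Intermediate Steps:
g = Rational(101, 13) (g = Add(7, Mul(10, Pow(13, -1))) = Add(7, Mul(10, Rational(1, 13))) = Add(7, Rational(10, 13)) = Rational(101, 13) ≈ 7.7692)
Function('b')(r) = -20 (Function('b')(r) = Mul(-5, Add(3, 1)) = Mul(-5, 4) = -20)
Mul(Function('b')(g), Function('a')(-3)) = Mul(-20, Pow(-3, 2)) = Mul(-20, 9) = -180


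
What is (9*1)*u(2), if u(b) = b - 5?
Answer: -27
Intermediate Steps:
u(b) = -5 + b
(9*1)*u(2) = (9*1)*(-5 + 2) = 9*(-3) = -27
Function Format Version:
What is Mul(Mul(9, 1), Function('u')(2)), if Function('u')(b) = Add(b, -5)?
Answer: -27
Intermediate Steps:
Function('u')(b) = Add(-5, b)
Mul(Mul(9, 1), Function('u')(2)) = Mul(Mul(9, 1), Add(-5, 2)) = Mul(9, -3) = -27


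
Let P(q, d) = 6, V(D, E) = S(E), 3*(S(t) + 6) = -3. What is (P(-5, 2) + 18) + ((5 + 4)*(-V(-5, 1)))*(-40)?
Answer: -2496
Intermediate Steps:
S(t) = -7 (S(t) = -6 + (1/3)*(-3) = -6 - 1 = -7)
V(D, E) = -7
(P(-5, 2) + 18) + ((5 + 4)*(-V(-5, 1)))*(-40) = (6 + 18) + ((5 + 4)*(-1*(-7)))*(-40) = 24 + (9*7)*(-40) = 24 + 63*(-40) = 24 - 2520 = -2496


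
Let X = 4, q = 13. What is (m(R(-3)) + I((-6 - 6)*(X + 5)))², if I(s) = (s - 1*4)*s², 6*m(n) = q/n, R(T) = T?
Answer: 552938153241769/324 ≈ 1.7066e+12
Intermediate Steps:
m(n) = 13/(6*n) (m(n) = (13/n)/6 = 13/(6*n))
I(s) = s²*(-4 + s) (I(s) = (s - 4)*s² = (-4 + s)*s² = s²*(-4 + s))
(m(R(-3)) + I((-6 - 6)*(X + 5)))² = ((13/6)/(-3) + ((-6 - 6)*(4 + 5))²*(-4 + (-6 - 6)*(4 + 5)))² = ((13/6)*(-⅓) + (-12*9)²*(-4 - 12*9))² = (-13/18 + (-108)²*(-4 - 108))² = (-13/18 + 11664*(-112))² = (-13/18 - 1306368)² = (-23514637/18)² = 552938153241769/324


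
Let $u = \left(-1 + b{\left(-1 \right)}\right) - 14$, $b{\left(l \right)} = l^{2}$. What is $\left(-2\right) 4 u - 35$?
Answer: $77$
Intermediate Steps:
$u = -14$ ($u = \left(-1 + \left(-1\right)^{2}\right) - 14 = \left(-1 + 1\right) - 14 = 0 - 14 = -14$)
$\left(-2\right) 4 u - 35 = \left(-2\right) 4 \left(-14\right) - 35 = \left(-8\right) \left(-14\right) - 35 = 112 - 35 = 77$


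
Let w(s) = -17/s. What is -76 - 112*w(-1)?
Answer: -1980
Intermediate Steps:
-76 - 112*w(-1) = -76 - (-1904)/(-1) = -76 - (-1904)*(-1) = -76 - 112*17 = -76 - 1904 = -1980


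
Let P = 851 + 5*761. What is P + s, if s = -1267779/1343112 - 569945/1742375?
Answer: 726201264491469/156013651400 ≈ 4654.7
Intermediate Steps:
P = 4656 (P = 851 + 3805 = 4656)
s = -198296426931/156013651400 (s = -1267779*1/1343112 - 569945*1/1742375 = -422593/447704 - 113989/348475 = -198296426931/156013651400 ≈ -1.2710)
P + s = 4656 - 198296426931/156013651400 = 726201264491469/156013651400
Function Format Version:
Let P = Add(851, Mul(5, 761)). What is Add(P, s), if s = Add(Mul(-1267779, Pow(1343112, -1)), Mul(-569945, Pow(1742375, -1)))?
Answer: Rational(726201264491469, 156013651400) ≈ 4654.7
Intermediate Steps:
P = 4656 (P = Add(851, 3805) = 4656)
s = Rational(-198296426931, 156013651400) (s = Add(Mul(-1267779, Rational(1, 1343112)), Mul(-569945, Rational(1, 1742375))) = Add(Rational(-422593, 447704), Rational(-113989, 348475)) = Rational(-198296426931, 156013651400) ≈ -1.2710)
Add(P, s) = Add(4656, Rational(-198296426931, 156013651400)) = Rational(726201264491469, 156013651400)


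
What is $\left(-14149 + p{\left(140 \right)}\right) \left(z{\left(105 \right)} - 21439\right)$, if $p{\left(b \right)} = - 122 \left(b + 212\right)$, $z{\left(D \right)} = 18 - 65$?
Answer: $1226700198$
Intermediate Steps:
$z{\left(D \right)} = -47$
$p{\left(b \right)} = -25864 - 122 b$ ($p{\left(b \right)} = - 122 \left(212 + b\right) = -25864 - 122 b$)
$\left(-14149 + p{\left(140 \right)}\right) \left(z{\left(105 \right)} - 21439\right) = \left(-14149 - 42944\right) \left(-47 - 21439\right) = \left(-14149 - 42944\right) \left(-21486\right) = \left(-57093\right) \left(-21486\right) = 1226700198$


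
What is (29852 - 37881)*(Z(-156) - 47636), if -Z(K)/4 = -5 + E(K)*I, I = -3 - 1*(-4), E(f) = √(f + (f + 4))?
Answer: 382308864 + 64232*I*√77 ≈ 3.8231e+8 + 5.6363e+5*I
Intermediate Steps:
E(f) = √(4 + 2*f) (E(f) = √(f + (4 + f)) = √(4 + 2*f))
I = 1 (I = -3 + 4 = 1)
Z(K) = 20 - 4*√(4 + 2*K) (Z(K) = -4*(-5 + √(4 + 2*K)*1) = -4*(-5 + √(4 + 2*K)) = 20 - 4*√(4 + 2*K))
(29852 - 37881)*(Z(-156) - 47636) = (29852 - 37881)*((20 - 4*√(4 + 2*(-156))) - 47636) = -8029*((20 - 4*√(4 - 312)) - 47636) = -8029*((20 - 8*I*√77) - 47636) = -8029*(-47616 - 8*I*√77) = 382308864 + 64232*I*√77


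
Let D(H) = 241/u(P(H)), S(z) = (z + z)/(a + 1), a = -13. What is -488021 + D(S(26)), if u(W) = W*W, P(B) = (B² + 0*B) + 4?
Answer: -20509063004/42025 ≈ -4.8802e+5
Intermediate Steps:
P(B) = 4 + B² (P(B) = (B² + 0) + 4 = B² + 4 = 4 + B²)
S(z) = -z/6 (S(z) = (z + z)/(-13 + 1) = (2*z)/(-12) = (2*z)*(-1/12) = -z/6)
u(W) = W²
D(H) = 241/(4 + H²)² (D(H) = 241/((4 + H²)²) = 241/(4 + H²)²)
-488021 + D(S(26)) = -488021 + 241/(4 + (-⅙*26)²)² = -488021 + 241/(4 + (-13/3)²)² = -488021 + 241/(4 + 169/9)² = -488021 + 241/(205/9)² = -488021 + 241*(81/42025) = -488021 + 19521/42025 = -20509063004/42025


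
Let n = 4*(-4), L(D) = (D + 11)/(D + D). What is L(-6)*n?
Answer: 20/3 ≈ 6.6667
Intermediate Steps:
L(D) = (11 + D)/(2*D) (L(D) = (11 + D)/((2*D)) = (11 + D)*(1/(2*D)) = (11 + D)/(2*D))
n = -16
L(-6)*n = ((½)*(11 - 6)/(-6))*(-16) = ((½)*(-⅙)*5)*(-16) = -5/12*(-16) = 20/3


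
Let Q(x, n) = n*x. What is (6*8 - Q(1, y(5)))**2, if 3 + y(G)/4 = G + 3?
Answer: 784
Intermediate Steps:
y(G) = 4*G (y(G) = -12 + 4*(G + 3) = -12 + 4*(3 + G) = -12 + (12 + 4*G) = 4*G)
(6*8 - Q(1, y(5)))**2 = (6*8 - 4*5)**2 = (48 - 20)**2 = 28**2 = 784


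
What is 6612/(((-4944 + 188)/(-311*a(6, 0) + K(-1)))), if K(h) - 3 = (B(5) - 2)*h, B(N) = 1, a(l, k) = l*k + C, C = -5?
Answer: -88863/41 ≈ -2167.4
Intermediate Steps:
a(l, k) = -5 + k*l (a(l, k) = l*k - 5 = k*l - 5 = -5 + k*l)
K(h) = 3 - h (K(h) = 3 + (1 - 2)*h = 3 - h)
6612/(((-4944 + 188)/(-311*a(6, 0) + K(-1)))) = 6612/(((-4944 + 188)/(-311*(-5 + 0*6) + (3 - 1*(-1))))) = 6612/((-4756/(-311*(-5 + 0) + (3 + 1)))) = 6612/((-4756/(-311*(-5) + 4))) = 6612/((-4756/(1555 + 4))) = 6612/((-4756/1559)) = 6612/((-4756*1/1559)) = 6612/(-4756/1559) = 6612*(-1559/4756) = -88863/41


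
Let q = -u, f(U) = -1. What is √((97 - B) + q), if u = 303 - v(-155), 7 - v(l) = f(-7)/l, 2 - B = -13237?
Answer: I*√322848105/155 ≈ 115.92*I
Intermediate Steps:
B = 13239 (B = 2 - 1*(-13237) = 2 + 13237 = 13239)
v(l) = 7 + 1/l (v(l) = 7 - (-1)/l = 7 + 1/l)
u = 45881/155 (u = 303 - (7 + 1/(-155)) = 303 - (7 - 1/155) = 303 - 1*1084/155 = 303 - 1084/155 = 45881/155 ≈ 296.01)
q = -45881/155 (q = -1*45881/155 = -45881/155 ≈ -296.01)
√((97 - B) + q) = √((97 - 1*13239) - 45881/155) = √((97 - 13239) - 45881/155) = √(-13142 - 45881/155) = √(-2082891/155) = I*√322848105/155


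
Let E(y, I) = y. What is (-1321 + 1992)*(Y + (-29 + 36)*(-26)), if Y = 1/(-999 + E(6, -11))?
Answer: -121267817/993 ≈ -1.2212e+5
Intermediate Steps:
Y = -1/993 (Y = 1/(-999 + 6) = 1/(-993) = -1/993 ≈ -0.0010071)
(-1321 + 1992)*(Y + (-29 + 36)*(-26)) = (-1321 + 1992)*(-1/993 + (-29 + 36)*(-26)) = 671*(-1/993 + 7*(-26)) = 671*(-1/993 - 182) = 671*(-180727/993) = -121267817/993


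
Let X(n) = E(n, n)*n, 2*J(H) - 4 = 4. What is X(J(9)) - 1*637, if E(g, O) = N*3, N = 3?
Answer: -601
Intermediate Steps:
J(H) = 4 (J(H) = 2 + (1/2)*4 = 2 + 2 = 4)
E(g, O) = 9 (E(g, O) = 3*3 = 9)
X(n) = 9*n
X(J(9)) - 1*637 = 9*4 - 1*637 = 36 - 637 = -601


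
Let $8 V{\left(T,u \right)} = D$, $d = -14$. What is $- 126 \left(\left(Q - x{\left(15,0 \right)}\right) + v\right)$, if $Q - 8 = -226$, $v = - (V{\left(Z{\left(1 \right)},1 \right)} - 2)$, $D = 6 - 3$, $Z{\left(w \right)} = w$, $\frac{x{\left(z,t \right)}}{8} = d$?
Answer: $\frac{52605}{4} \approx 13151.0$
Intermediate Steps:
$x{\left(z,t \right)} = -112$ ($x{\left(z,t \right)} = 8 \left(-14\right) = -112$)
$D = 3$
$V{\left(T,u \right)} = \frac{3}{8}$ ($V{\left(T,u \right)} = \frac{1}{8} \cdot 3 = \frac{3}{8}$)
$v = \frac{13}{8}$ ($v = - (\frac{3}{8} - 2) = \left(-1\right) \left(- \frac{13}{8}\right) = \frac{13}{8} \approx 1.625$)
$Q = -218$ ($Q = 8 - 226 = -218$)
$- 126 \left(\left(Q - x{\left(15,0 \right)}\right) + v\right) = - 126 \left(\left(-218 - -112\right) + \frac{13}{8}\right) = - 126 \left(\left(-218 + 112\right) + \frac{13}{8}\right) = - 126 \left(-106 + \frac{13}{8}\right) = \left(-126\right) \left(- \frac{835}{8}\right) = \frac{52605}{4}$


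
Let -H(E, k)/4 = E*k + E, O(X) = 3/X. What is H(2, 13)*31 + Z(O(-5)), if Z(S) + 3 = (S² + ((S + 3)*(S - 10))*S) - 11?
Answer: -433797/125 ≈ -3470.4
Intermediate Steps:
H(E, k) = -4*E - 4*E*k (H(E, k) = -4*(E*k + E) = -4*(E + E*k) = -4*E - 4*E*k)
Z(S) = -14 + S² + S*(-10 + S)*(3 + S) (Z(S) = -3 + ((S² + ((S + 3)*(S - 10))*S) - 11) = -3 + ((S² + ((3 + S)*(-10 + S))*S) - 11) = -3 + ((S² + ((-10 + S)*(3 + S))*S) - 11) = -3 + ((S² + S*(-10 + S)*(3 + S)) - 11) = -3 + (-11 + S² + S*(-10 + S)*(3 + S)) = -14 + S² + S*(-10 + S)*(3 + S))
H(2, 13)*31 + Z(O(-5)) = -4*2*(1 + 13)*31 + (-14 + (3/(-5))³ - 90/(-5) - 6*(3/(-5))²) = -4*2*14*31 + (-14 + (3*(-⅕))³ - 90*(-1)/5 - 6*(3*(-⅕))²) = -112*31 + (-14 + (-⅗)³ - 30*(-⅗) - 6*(-⅗)²) = -3472 + (-14 - 27/125 + 18 - 6*9/25) = -3472 + (-14 - 27/125 + 18 - 54/25) = -3472 + 203/125 = -433797/125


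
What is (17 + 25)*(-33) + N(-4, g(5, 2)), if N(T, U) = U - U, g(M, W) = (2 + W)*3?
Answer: -1386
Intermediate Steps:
g(M, W) = 6 + 3*W
N(T, U) = 0
(17 + 25)*(-33) + N(-4, g(5, 2)) = (17 + 25)*(-33) + 0 = 42*(-33) + 0 = -1386 + 0 = -1386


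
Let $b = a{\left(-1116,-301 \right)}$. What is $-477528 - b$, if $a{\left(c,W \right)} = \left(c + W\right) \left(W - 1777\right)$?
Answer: $-3422054$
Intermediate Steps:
$a{\left(c,W \right)} = \left(-1777 + W\right) \left(W + c\right)$ ($a{\left(c,W \right)} = \left(W + c\right) \left(-1777 + W\right) = \left(-1777 + W\right) \left(W + c\right)$)
$b = 2944526$ ($b = \left(-301\right)^{2} - -534877 - -1983132 - -335916 = 90601 + 534877 + 1983132 + 335916 = 2944526$)
$-477528 - b = -477528 - 2944526 = -3422054$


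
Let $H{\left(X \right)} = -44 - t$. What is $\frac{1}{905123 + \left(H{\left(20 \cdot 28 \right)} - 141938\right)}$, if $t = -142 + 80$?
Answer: $\frac{1}{763203} \approx 1.3103 \cdot 10^{-6}$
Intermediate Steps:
$t = -62$
$H{\left(X \right)} = 18$ ($H{\left(X \right)} = -44 - -62 = -44 + 62 = 18$)
$\frac{1}{905123 + \left(H{\left(20 \cdot 28 \right)} - 141938\right)} = \frac{1}{905123 + \left(18 - 141938\right)} = \frac{1}{905123 - 141920} = \frac{1}{763203}$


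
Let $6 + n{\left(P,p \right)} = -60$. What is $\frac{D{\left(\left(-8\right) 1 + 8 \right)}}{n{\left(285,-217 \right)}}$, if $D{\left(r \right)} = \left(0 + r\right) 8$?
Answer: $0$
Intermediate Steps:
$D{\left(r \right)} = 8 r$ ($D{\left(r \right)} = r 8 = 8 r$)
$n{\left(P,p \right)} = -66$ ($n{\left(P,p \right)} = -6 - 60 = -66$)
$\frac{D{\left(\left(-8\right) 1 + 8 \right)}}{n{\left(285,-217 \right)}} = \frac{8 \left(\left(-8\right) 1 + 8\right)}{-66} = 8 \left(-8 + 8\right) \left(- \frac{1}{66}\right) = 8 \cdot 0 \left(- \frac{1}{66}\right) = 0 \left(- \frac{1}{66}\right) = 0$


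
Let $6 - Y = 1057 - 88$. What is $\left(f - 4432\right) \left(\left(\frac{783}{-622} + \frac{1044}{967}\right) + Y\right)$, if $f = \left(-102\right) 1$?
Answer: $\frac{1313334887085}{300737} \approx 4.3671 \cdot 10^{6}$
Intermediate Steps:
$Y = -963$ ($Y = 6 - \left(1057 - 88\right) = 6 - 969 = -963$)
$f = -102$
$\left(f - 4432\right) \left(\left(\frac{783}{-622} + \frac{1044}{967}\right) + Y\right) = \left(-102 - 4432\right) \left(\left(\frac{783}{-622} + \frac{1044}{967}\right) - 963\right) = - 4534 \left(\left(783 \left(- \frac{1}{622}\right) + 1044 \cdot \frac{1}{967}\right) - 963\right) = - 4534 \left(\left(- \frac{783}{622} + \frac{1044}{967}\right) - 963\right) = - 4534 \left(- \frac{107793}{601474} - 963\right) = \left(-4534\right) \left(- \frac{579327255}{601474}\right) = \frac{1313334887085}{300737}$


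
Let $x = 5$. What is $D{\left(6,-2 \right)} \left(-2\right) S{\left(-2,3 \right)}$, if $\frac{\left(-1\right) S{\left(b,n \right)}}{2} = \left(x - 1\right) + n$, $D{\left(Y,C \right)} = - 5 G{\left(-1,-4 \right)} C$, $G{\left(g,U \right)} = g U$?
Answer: $1120$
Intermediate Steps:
$G{\left(g,U \right)} = U g$
$D{\left(Y,C \right)} = - 20 C$ ($D{\left(Y,C \right)} = - 5 \left(\left(-4\right) \left(-1\right)\right) C = \left(-5\right) 4 C = - 20 C$)
$S{\left(b,n \right)} = -8 - 2 n$ ($S{\left(b,n \right)} = - 2 \left(\left(5 - 1\right) + n\right) = - 2 \left(4 + n\right) = -8 - 2 n$)
$D{\left(6,-2 \right)} \left(-2\right) S{\left(-2,3 \right)} = \left(-20\right) \left(-2\right) \left(-2\right) \left(-8 - 6\right) = 40 \left(-2\right) \left(-8 - 6\right) = \left(-80\right) \left(-14\right) = 1120$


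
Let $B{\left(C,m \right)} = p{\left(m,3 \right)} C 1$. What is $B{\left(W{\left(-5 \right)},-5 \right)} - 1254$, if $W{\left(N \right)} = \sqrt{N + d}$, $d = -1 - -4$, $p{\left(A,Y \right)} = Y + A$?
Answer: $-1254 - 2 i \sqrt{2} \approx -1254.0 - 2.8284 i$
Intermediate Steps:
$p{\left(A,Y \right)} = A + Y$
$d = 3$ ($d = -1 + 4 = 3$)
$W{\left(N \right)} = \sqrt{3 + N}$ ($W{\left(N \right)} = \sqrt{N + 3} = \sqrt{3 + N}$)
$B{\left(C,m \right)} = C \left(3 + m\right)$ ($B{\left(C,m \right)} = \left(m + 3\right) C 1 = \left(3 + m\right) C 1 = C \left(3 + m\right) 1 = C \left(3 + m\right)$)
$B{\left(W{\left(-5 \right)},-5 \right)} - 1254 = \sqrt{3 - 5} \left(3 - 5\right) - 1254 = \sqrt{-2} \left(-2\right) - 1254 = i \sqrt{2} \left(-2\right) - 1254 = - 2 i \sqrt{2} - 1254 = -1254 - 2 i \sqrt{2}$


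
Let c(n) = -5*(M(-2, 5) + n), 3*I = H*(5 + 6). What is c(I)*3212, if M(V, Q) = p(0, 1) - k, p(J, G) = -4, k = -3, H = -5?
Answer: 931480/3 ≈ 3.1049e+5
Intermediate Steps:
M(V, Q) = -1 (M(V, Q) = -4 - 1*(-3) = -4 + 3 = -1)
I = -55/3 (I = (-5*(5 + 6))/3 = (-5*11)/3 = (⅓)*(-55) = -55/3 ≈ -18.333)
c(n) = 5 - 5*n (c(n) = -5*(-1 + n) = 5 - 5*n)
c(I)*3212 = (5 - 5*(-55/3))*3212 = (5 + 275/3)*3212 = (290/3)*3212 = 931480/3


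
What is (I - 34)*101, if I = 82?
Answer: 4848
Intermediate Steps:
(I - 34)*101 = (82 - 34)*101 = 48*101 = 4848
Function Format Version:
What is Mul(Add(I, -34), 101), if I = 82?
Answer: 4848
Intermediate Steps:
Mul(Add(I, -34), 101) = Mul(Add(82, -34), 101) = Mul(48, 101) = 4848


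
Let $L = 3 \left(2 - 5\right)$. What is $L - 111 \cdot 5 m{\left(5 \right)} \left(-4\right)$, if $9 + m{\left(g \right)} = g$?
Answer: $-8889$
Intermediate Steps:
$m{\left(g \right)} = -9 + g$
$L = -9$ ($L = 3 \left(-3\right) = -9$)
$L - 111 \cdot 5 m{\left(5 \right)} \left(-4\right) = -9 - 111 \cdot 5 \left(-9 + 5\right) \left(-4\right) = -9 - 111 \cdot 5 \left(-4\right) \left(-4\right) = -9 - 111 \left(\left(-20\right) \left(-4\right)\right) = -9 - 8880 = -8889$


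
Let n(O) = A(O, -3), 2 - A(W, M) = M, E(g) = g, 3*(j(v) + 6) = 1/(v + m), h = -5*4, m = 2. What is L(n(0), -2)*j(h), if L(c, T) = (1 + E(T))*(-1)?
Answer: -325/54 ≈ -6.0185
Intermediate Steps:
h = -20
j(v) = -6 + 1/(3*(2 + v)) (j(v) = -6 + 1/(3*(v + 2)) = -6 + 1/(3*(2 + v)))
A(W, M) = 2 - M
n(O) = 5 (n(O) = 2 - 1*(-3) = 2 + 3 = 5)
L(c, T) = -1 - T (L(c, T) = (1 + T)*(-1) = -1 - T)
L(n(0), -2)*j(h) = (-1 - 1*(-2))*((-35 - 18*(-20))/(3*(2 - 20))) = (-1 + 2)*((⅓)*(-35 + 360)/(-18)) = 1*((⅓)*(-1/18)*325) = 1*(-325/54) = -325/54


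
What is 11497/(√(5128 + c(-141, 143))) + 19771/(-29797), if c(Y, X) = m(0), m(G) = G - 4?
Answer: -19771/29797 + 11497*√1281/2562 ≈ 159.95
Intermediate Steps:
m(G) = -4 + G
c(Y, X) = -4 (c(Y, X) = -4 + 0 = -4)
11497/(√(5128 + c(-141, 143))) + 19771/(-29797) = 11497/(√(5128 - 4)) + 19771/(-29797) = 11497/(√5124) + 19771*(-1/29797) = 11497/((2*√1281)) - 19771/29797 = 11497*(√1281/2562) - 19771/29797 = 11497*√1281/2562 - 19771/29797 = -19771/29797 + 11497*√1281/2562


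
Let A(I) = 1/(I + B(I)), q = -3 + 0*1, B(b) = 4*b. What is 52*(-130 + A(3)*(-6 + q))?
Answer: -33956/5 ≈ -6791.2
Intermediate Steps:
q = -3 (q = -3 + 0 = -3)
A(I) = 1/(5*I) (A(I) = 1/(I + 4*I) = 1/(5*I))
52*(-130 + A(3)*(-6 + q)) = 52*(-130 + ((⅕)/3)*(-6 - 3)) = 52*(-130 + ((⅕)*(⅓))*(-9)) = 52*(-130 + (1/15)*(-9)) = 52*(-130 - ⅗) = 52*(-653/5) = -33956/5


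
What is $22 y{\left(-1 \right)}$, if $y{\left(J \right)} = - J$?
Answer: $22$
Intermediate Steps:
$22 y{\left(-1 \right)} = 22 \left(\left(-1\right) \left(-1\right)\right) = 22 \cdot 1 = 22$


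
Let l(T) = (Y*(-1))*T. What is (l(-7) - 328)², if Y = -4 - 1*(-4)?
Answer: 107584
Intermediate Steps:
Y = 0 (Y = -4 + 4 = 0)
l(T) = 0 (l(T) = (0*(-1))*T = 0*T = 0)
(l(-7) - 328)² = (0 - 328)² = (-328)² = 107584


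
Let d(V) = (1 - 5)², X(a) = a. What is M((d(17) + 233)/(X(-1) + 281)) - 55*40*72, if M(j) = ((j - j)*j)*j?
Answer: -158400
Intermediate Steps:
d(V) = 16 (d(V) = (-4)² = 16)
M(j) = 0 (M(j) = (0*j)*j = 0*j = 0)
M((d(17) + 233)/(X(-1) + 281)) - 55*40*72 = 0 - 55*40*72 = 0 - 2200*72 = 0 - 158400 = -158400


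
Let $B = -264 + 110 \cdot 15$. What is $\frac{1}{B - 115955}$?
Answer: $- \frac{1}{114569} \approx -8.7284 \cdot 10^{-6}$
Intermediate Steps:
$B = 1386$ ($B = -264 + 1650 = 1386$)
$\frac{1}{B - 115955} = \frac{1}{1386 - 115955} = \frac{1}{-114569} = - \frac{1}{114569}$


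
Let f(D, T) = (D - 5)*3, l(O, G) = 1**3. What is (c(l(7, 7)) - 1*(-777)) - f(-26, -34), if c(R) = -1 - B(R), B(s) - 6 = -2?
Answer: 865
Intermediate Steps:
l(O, G) = 1
f(D, T) = -15 + 3*D (f(D, T) = (-5 + D)*3 = -15 + 3*D)
B(s) = 4 (B(s) = 6 - 2 = 4)
c(R) = -5 (c(R) = -1 - 1*4 = -1 - 4 = -5)
(c(l(7, 7)) - 1*(-777)) - f(-26, -34) = (-5 - 1*(-777)) - (-15 + 3*(-26)) = (-5 + 777) - (-15 - 78) = 772 - 1*(-93) = 772 + 93 = 865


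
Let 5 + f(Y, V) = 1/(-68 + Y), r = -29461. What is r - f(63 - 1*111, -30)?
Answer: -3416895/116 ≈ -29456.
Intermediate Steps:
f(Y, V) = -5 + 1/(-68 + Y)
r - f(63 - 1*111, -30) = -29461 - (341 - 5*(63 - 1*111))/(-68 + (63 - 1*111)) = -29461 - (341 - 5*(63 - 111))/(-68 + (63 - 111)) = -29461 - (341 - 5*(-48))/(-68 - 48) = -29461 - (341 + 240)/(-116) = -29461 - (-1)*581/116 = -29461 - 1*(-581/116) = -29461 + 581/116 = -3416895/116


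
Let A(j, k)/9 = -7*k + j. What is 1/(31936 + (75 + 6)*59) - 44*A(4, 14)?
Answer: 1366679161/36715 ≈ 37224.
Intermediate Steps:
A(j, k) = -63*k + 9*j (A(j, k) = 9*(-7*k + j) = 9*(j - 7*k) = -63*k + 9*j)
1/(31936 + (75 + 6)*59) - 44*A(4, 14) = 1/(31936 + (75 + 6)*59) - 44*(-63*14 + 9*4) = 1/(31936 + 81*59) - 44*(-882 + 36) = 1/(31936 + 4779) - 44*(-846) = 1/36715 + 37224 = 1366679161/36715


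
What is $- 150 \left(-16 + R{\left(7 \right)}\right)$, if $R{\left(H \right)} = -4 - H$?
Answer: $4050$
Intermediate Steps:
$- 150 \left(-16 + R{\left(7 \right)}\right) = - 150 \left(-16 - 11\right) = \left(-150\right) \left(-27\right) = 4050$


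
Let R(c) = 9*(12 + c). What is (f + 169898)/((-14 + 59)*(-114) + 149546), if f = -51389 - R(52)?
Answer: 117933/144416 ≈ 0.81662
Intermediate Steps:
R(c) = 108 + 9*c
f = -51965 (f = -51389 - (108 + 9*52) = -51389 - (108 + 468) = -51389 - 1*576 = -51389 - 576 = -51965)
(f + 169898)/((-14 + 59)*(-114) + 149546) = (-51965 + 169898)/((-14 + 59)*(-114) + 149546) = 117933/(45*(-114) + 149546) = 117933/(-5130 + 149546) = 117933/144416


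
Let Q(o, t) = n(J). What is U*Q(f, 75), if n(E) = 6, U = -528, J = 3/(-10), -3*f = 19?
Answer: -3168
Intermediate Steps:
f = -19/3 (f = -⅓*19 = -19/3 ≈ -6.3333)
J = -3/10 (J = 3*(-⅒) = -3/10 ≈ -0.30000)
Q(o, t) = 6
U*Q(f, 75) = -528*6 = -3168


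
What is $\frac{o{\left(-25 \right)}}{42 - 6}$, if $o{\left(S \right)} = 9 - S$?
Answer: $\frac{17}{18} \approx 0.94444$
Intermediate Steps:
$\frac{o{\left(-25 \right)}}{42 - 6} = \frac{9 - -25}{42 - 6} = \frac{9 + 25}{36} = \frac{1}{36} \cdot 34 = \frac{17}{18}$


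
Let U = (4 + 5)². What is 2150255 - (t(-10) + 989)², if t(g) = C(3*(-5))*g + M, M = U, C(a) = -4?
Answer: 918155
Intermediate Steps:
U = 81 (U = 9² = 81)
M = 81
t(g) = 81 - 4*g (t(g) = -4*g + 81 = 81 - 4*g)
2150255 - (t(-10) + 989)² = 2150255 - ((81 - 4*(-10)) + 989)² = 2150255 - ((81 + 40) + 989)² = 2150255 - (121 + 989)² = 2150255 - 1*1110² = 2150255 - 1*1232100 = 2150255 - 1232100 = 918155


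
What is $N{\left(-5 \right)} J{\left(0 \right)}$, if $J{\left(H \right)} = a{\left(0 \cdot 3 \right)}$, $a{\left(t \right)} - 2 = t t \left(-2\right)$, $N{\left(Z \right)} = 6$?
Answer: $12$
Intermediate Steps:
$a{\left(t \right)} = 2 - 2 t^{2}$ ($a{\left(t \right)} = 2 + t t \left(-2\right) = 2 + t^{2} \left(-2\right) = 2 - 2 t^{2}$)
$J{\left(H \right)} = 2$ ($J{\left(H \right)} = 2 - 2 \left(0 \cdot 3\right)^{2} = 2 - 2 \cdot 0^{2} = 2 - 0 = 2 + 0 = 2$)
$N{\left(-5 \right)} J{\left(0 \right)} = 6 \cdot 2 = 12$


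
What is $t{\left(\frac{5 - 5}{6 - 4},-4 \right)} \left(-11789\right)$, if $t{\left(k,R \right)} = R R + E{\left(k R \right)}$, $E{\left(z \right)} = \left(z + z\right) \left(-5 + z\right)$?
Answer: $-188624$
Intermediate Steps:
$E{\left(z \right)} = 2 z \left(-5 + z\right)$
$t{\left(k,R \right)} = R^{2} + 2 R k \left(-5 + R k\right)$ ($t{\left(k,R \right)} = R R + 2 k R \left(-5 + k R\right) = R^{2} + 2 R k \left(-5 + R k\right)$)
$t{\left(\frac{5 - 5}{6 - 4},-4 \right)} \left(-11789\right) = - 4 \left(-4 + 2 \frac{5 - 5}{6 - 4} \left(-5 - 4 \frac{5 - 5}{6 - 4}\right)\right) \left(-11789\right) = - 4 \left(-4 + 2 \cdot \frac{0}{2} \left(-5 - 4 \cdot \frac{0}{2}\right)\right) \left(-11789\right) = - 4 \left(-4 + 2 \cdot 0 \cdot \frac{1}{2} \left(-5 - 4 \cdot 0 \cdot \frac{1}{2}\right)\right) \left(-11789\right) = - 4 \left(-4 + 2 \cdot 0 \left(-5 - 0\right)\right) \left(-11789\right) = - 4 \left(-4 + 2 \cdot 0 \left(-5 + 0\right)\right) \left(-11789\right) = - 4 \left(-4 + 2 \cdot 0 \left(-5\right)\right) \left(-11789\right) = - 4 \left(-4 + 0\right) \left(-11789\right) = \left(-4\right) \left(-4\right) \left(-11789\right) = 16 \left(-11789\right) = -188624$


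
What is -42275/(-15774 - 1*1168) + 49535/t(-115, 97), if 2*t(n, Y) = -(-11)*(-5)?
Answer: -335223763/186362 ≈ -1798.8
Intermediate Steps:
t(n, Y) = -55/2 (t(n, Y) = (-(-11)*(-5))/2 = (-1*55)/2 = (1/2)*(-55) = -55/2)
-42275/(-15774 - 1*1168) + 49535/t(-115, 97) = -42275/(-15774 - 1*1168) + 49535/(-55/2) = -42275/(-15774 - 1168) + 49535*(-2/55) = -42275/(-16942) - 19814/11 = -42275*(-1/16942) - 19814/11 = 42275/16942 - 19814/11 = -335223763/186362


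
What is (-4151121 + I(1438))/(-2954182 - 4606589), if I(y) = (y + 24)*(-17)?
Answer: 4175975/7560771 ≈ 0.55232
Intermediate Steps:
I(y) = -408 - 17*y (I(y) = (24 + y)*(-17) = -408 - 17*y)
(-4151121 + I(1438))/(-2954182 - 4606589) = (-4151121 + (-408 - 17*1438))/(-2954182 - 4606589) = (-4151121 + (-408 - 24446))/(-7560771) = (-4151121 - 24854)*(-1/7560771) = -4175975*(-1/7560771) = 4175975/7560771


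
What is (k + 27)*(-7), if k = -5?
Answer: -154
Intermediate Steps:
(k + 27)*(-7) = (-5 + 27)*(-7) = 22*(-7) = -154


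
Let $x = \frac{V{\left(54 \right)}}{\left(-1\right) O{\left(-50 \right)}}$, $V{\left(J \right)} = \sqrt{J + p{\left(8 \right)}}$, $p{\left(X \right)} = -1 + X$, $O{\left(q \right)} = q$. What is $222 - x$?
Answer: $222 - \frac{\sqrt{61}}{50} \approx 221.84$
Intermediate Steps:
$V{\left(J \right)} = \sqrt{7 + J}$ ($V{\left(J \right)} = \sqrt{J + \left(-1 + 8\right)} = \sqrt{J + 7} = \sqrt{7 + J}$)
$x = \frac{\sqrt{61}}{50}$ ($x = \frac{\sqrt{7 + 54}}{\left(-1\right) \left(-50\right)} = \frac{\sqrt{61}}{50} \approx 0.1562$)
$222 - x = 222 - \frac{\sqrt{61}}{50}$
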